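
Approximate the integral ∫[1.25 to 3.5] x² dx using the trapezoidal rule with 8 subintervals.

f(x) = x²
a = 1.25, b = 3.5, n = 8
h = (b - a)/n = 0.281250

Trapezoidal rule: (h/2)[f(x₀) + 2f(x₁) + 2f(x₂) + ... + f(xₙ)]

x_0 = 1.2500, f(x_0) = 1.562500, coefficient = 1
x_1 = 1.5312, f(x_1) = 2.344727, coefficient = 2
x_2 = 1.8125, f(x_2) = 3.285156, coefficient = 2
x_3 = 2.0938, f(x_3) = 4.383789, coefficient = 2
x_4 = 2.3750, f(x_4) = 5.640625, coefficient = 2
x_5 = 2.6562, f(x_5) = 7.055664, coefficient = 2
x_6 = 2.9375, f(x_6) = 8.628906, coefficient = 2
x_7 = 3.2188, f(x_7) = 10.360352, coefficient = 2
x_8 = 3.5000, f(x_8) = 12.250000, coefficient = 1

I ≈ (0.281250/2) × 97.210938 = 13.670288
Exact value: 13.640625
Error: 0.029663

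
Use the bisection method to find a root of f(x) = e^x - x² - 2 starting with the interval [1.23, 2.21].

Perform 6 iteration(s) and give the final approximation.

f(x) = e^x - x² - 2
Initial interval: [1.23, 2.21]

Iteration 1:
  c_1 = (1.230000 + 2.210000)/2 = 1.720000
  f(c_1) = f(1.720000) = 0.626128
  f(a) × f(c) < 0, new interval: [1.230000, 1.720000]
Iteration 2:
  c_2 = (1.230000 + 1.720000)/2 = 1.475000
  f(c_2) = f(1.475000) = 0.195411
  f(a) × f(c) < 0, new interval: [1.230000, 1.475000]
Iteration 3:
  c_3 = (1.230000 + 1.475000)/2 = 1.352500
  f(c_3) = f(1.352500) = 0.037825
  f(a) × f(c) < 0, new interval: [1.230000, 1.352500]
Iteration 4:
  c_4 = (1.230000 + 1.352500)/2 = 1.291250
  f(c_4) = f(1.291250) = -0.029996
  f(a) × f(c) ≥ 0, new interval: [1.291250, 1.352500]
Iteration 5:
  c_5 = (1.291250 + 1.352500)/2 = 1.321875
  f(c_5) = f(1.321875) = 0.003093
  f(a) × f(c) < 0, new interval: [1.291250, 1.321875]
Iteration 6:
  c_6 = (1.291250 + 1.321875)/2 = 1.306563
  f(c_6) = f(1.306563) = -0.013650
  f(a) × f(c) ≥ 0, new interval: [1.306563, 1.321875]

After 6 iteration(s), the approximation is c_6 = 1.306563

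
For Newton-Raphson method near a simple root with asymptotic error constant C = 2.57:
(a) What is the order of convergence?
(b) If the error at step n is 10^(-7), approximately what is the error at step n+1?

(a) Newton-Raphson has quadratic (order 2) convergence near simple roots.
    This means |e_{n+1}| ≈ C|e_n|².

(b) With |e_n| = 10^(-7) and C = 2.57:
    |e_{n+1}| ≈ 2.57 × (10^(-7))² = 2.57 × 10^(-14)

(a) 2 (quadratic); (b) |e_{n+1}| ≈ 2.570e-14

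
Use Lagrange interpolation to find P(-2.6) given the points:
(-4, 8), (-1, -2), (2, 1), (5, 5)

Lagrange interpolation formula:
P(x) = Σ yᵢ × Lᵢ(x)
where Lᵢ(x) = Π_{j≠i} (x - xⱼ)/(xᵢ - xⱼ)

L_0(-2.6) = (-2.6 - (-1))/(-4 - (-1)) × (-2.6 - 2)/(-4 - 2) × (-2.6 - 5)/(-4 - 5) = 0.345284
L_1(-2.6) = (-2.6 - (-4))/(-1 - (-4)) × (-2.6 - 2)/(-1 - 2) × (-2.6 - 5)/(-1 - 5) = 0.906370
L_2(-2.6) = (-2.6 - (-4))/(2 - (-4)) × (-2.6 - (-1))/(2 - (-1)) × (-2.6 - 5)/(2 - 5) = -0.315259
L_3(-2.6) = (-2.6 - (-4))/(5 - (-4)) × (-2.6 - (-1))/(5 - (-1)) × (-2.6 - 2)/(5 - 2) = 0.063605

P(-2.6) = 8×L_0(-2.6) + (-2)×L_1(-2.6) + 1×L_2(-2.6) + 5×L_3(-2.6)
P(-2.6) = 0.952296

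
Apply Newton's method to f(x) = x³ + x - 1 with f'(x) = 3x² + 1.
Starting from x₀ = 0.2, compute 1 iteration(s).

f(x) = x³ + x - 1
f'(x) = 3x² + 1
x₀ = 0.2

Newton-Raphson formula: x_{n+1} = x_n - f(x_n)/f'(x_n)

Iteration 1:
  f(0.200000) = -0.792000
  f'(0.200000) = 1.120000
  x_1 = 0.200000 - (-0.792000)/1.120000 = 0.907143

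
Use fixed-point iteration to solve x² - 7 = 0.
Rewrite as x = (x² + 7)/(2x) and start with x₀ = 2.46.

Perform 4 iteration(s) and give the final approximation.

Equation: x² - 7 = 0
Fixed-point form: x = (x² + 7)/(2x)
x₀ = 2.46

x_1 = g(2.460000) = 2.652764
x_2 = g(2.652764) = 2.645761
x_3 = g(2.645761) = 2.645751
x_4 = g(2.645751) = 2.645751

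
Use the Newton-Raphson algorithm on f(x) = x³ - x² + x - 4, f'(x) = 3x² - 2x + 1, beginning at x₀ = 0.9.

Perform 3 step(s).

f(x) = x³ - x² + x - 4
f'(x) = 3x² - 2x + 1
x₀ = 0.9

Newton-Raphson formula: x_{n+1} = x_n - f(x_n)/f'(x_n)

Iteration 1:
  f(0.900000) = -3.181000
  f'(0.900000) = 1.630000
  x_1 = 0.900000 - (-3.181000)/1.630000 = 2.851534
Iteration 2:
  f(2.851534) = 13.906808
  f'(2.851534) = 19.690667
  x_2 = 2.851534 - 13.906808/19.690667 = 2.145270
Iteration 3:
  f(2.145270) = 3.416011
  f'(2.145270) = 10.516008
  x_3 = 2.145270 - 3.416011/10.516008 = 1.820431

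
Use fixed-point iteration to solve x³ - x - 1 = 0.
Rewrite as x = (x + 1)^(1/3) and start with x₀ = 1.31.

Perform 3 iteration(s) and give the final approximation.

Equation: x³ - x - 1 = 0
Fixed-point form: x = (x + 1)^(1/3)
x₀ = 1.31

x_1 = g(1.310000) = 1.321916
x_2 = g(1.321916) = 1.324186
x_3 = g(1.324186) = 1.324617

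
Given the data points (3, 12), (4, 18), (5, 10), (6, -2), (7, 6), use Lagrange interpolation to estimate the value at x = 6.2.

Lagrange interpolation formula:
P(x) = Σ yᵢ × Lᵢ(x)
where Lᵢ(x) = Π_{j≠i} (x - xⱼ)/(xᵢ - xⱼ)

L_0(6.2) = (6.2 - 4)/(3 - 4) × (6.2 - 5)/(3 - 5) × (6.2 - 6)/(3 - 6) × (6.2 - 7)/(3 - 7) = -0.017600
L_1(6.2) = (6.2 - 3)/(4 - 3) × (6.2 - 5)/(4 - 5) × (6.2 - 6)/(4 - 6) × (6.2 - 7)/(4 - 7) = 0.102400
L_2(6.2) = (6.2 - 3)/(5 - 3) × (6.2 - 4)/(5 - 4) × (6.2 - 6)/(5 - 6) × (6.2 - 7)/(5 - 7) = -0.281600
L_3(6.2) = (6.2 - 3)/(6 - 3) × (6.2 - 4)/(6 - 4) × (6.2 - 5)/(6 - 5) × (6.2 - 7)/(6 - 7) = 1.126400
L_4(6.2) = (6.2 - 3)/(7 - 3) × (6.2 - 4)/(7 - 4) × (6.2 - 5)/(7 - 5) × (6.2 - 6)/(7 - 6) = 0.070400

P(6.2) = 12×L_0(6.2) + 18×L_1(6.2) + 10×L_2(6.2) + (-2)×L_3(6.2) + 6×L_4(6.2)
P(6.2) = -3.014400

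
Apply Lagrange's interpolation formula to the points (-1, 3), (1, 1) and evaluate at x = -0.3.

Lagrange interpolation formula:
P(x) = Σ yᵢ × Lᵢ(x)
where Lᵢ(x) = Π_{j≠i} (x - xⱼ)/(xᵢ - xⱼ)

L_0(-0.3) = (-0.3 - 1)/(-1 - 1) = 0.650000
L_1(-0.3) = (-0.3 - (-1))/(1 - (-1)) = 0.350000

P(-0.3) = 3×L_0(-0.3) + 1×L_1(-0.3)
P(-0.3) = 2.300000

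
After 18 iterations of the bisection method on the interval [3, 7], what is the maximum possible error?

Bisection error bound: |error| ≤ (b-a)/2^n
|error| ≤ (7 - 3)/2^18 = 4/2^18
|error| ≤ 0.0000152588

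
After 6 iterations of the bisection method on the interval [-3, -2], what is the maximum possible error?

Bisection error bound: |error| ≤ (b-a)/2^n
|error| ≤ (-2 - (-3))/2^6 = 1/2^6
|error| ≤ 0.0156250000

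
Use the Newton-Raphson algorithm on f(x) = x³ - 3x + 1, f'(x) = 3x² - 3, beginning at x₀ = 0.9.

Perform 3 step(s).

f(x) = x³ - 3x + 1
f'(x) = 3x² - 3
x₀ = 0.9

Newton-Raphson formula: x_{n+1} = x_n - f(x_n)/f'(x_n)

Iteration 1:
  f(0.900000) = -0.971000
  f'(0.900000) = -0.570000
  x_1 = 0.900000 - (-0.971000)/(-0.570000) = -0.803509
Iteration 2:
  f(-0.803509) = 2.891760
  f'(-0.803509) = -1.063121
  x_2 = -0.803509 - 2.891760/(-1.063121) = 1.916558
Iteration 3:
  f(1.916558) = 2.290216
  f'(1.916558) = 8.019582
  x_3 = 1.916558 - 2.290216/8.019582 = 1.630980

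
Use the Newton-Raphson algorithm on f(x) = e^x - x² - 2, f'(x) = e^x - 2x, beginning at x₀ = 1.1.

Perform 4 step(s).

f(x) = e^x - x² - 2
f'(x) = e^x - 2x
x₀ = 1.1

Newton-Raphson formula: x_{n+1} = x_n - f(x_n)/f'(x_n)

Iteration 1:
  f(1.100000) = -0.205834
  f'(1.100000) = 0.804166
  x_1 = 1.100000 - (-0.205834)/0.804166 = 1.355960
Iteration 2:
  f(1.355960) = 0.041856
  f'(1.355960) = 1.168564
  x_2 = 1.355960 - 0.041856/1.168564 = 1.320141
Iteration 3:
  f(1.320141) = 0.001177
  f'(1.320141) = 1.103667
  x_3 = 1.320141 - 0.001177/1.103667 = 1.319075
Iteration 4:
  f(1.319075) = 0.000001
  f'(1.319075) = 1.101810
  x_4 = 1.319075 - 0.000001/1.101810 = 1.319074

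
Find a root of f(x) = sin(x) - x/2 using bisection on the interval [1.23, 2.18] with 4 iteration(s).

f(x) = sin(x) - x/2
Initial interval: [1.23, 2.18]

Iteration 1:
  c_1 = (1.230000 + 2.180000)/2 = 1.705000
  f(c_1) = f(1.705000) = 0.138508
  f(a) × f(c) ≥ 0, new interval: [1.705000, 2.180000]
Iteration 2:
  c_2 = (1.705000 + 2.180000)/2 = 1.942500
  f(c_2) = f(1.942500) = -0.039540
  f(a) × f(c) < 0, new interval: [1.705000, 1.942500]
Iteration 3:
  c_3 = (1.705000 + 1.942500)/2 = 1.823750
  f(c_3) = f(1.823750) = 0.056302
  f(a) × f(c) ≥ 0, new interval: [1.823750, 1.942500]
Iteration 4:
  c_4 = (1.823750 + 1.942500)/2 = 1.883125
  f(c_4) = f(1.883125) = 0.010058
  f(a) × f(c) ≥ 0, new interval: [1.883125, 1.942500]

After 4 iteration(s), the approximation is c_4 = 1.883125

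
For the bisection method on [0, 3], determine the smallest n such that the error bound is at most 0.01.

We need (b-a)/2^n ≤ 0.01
(3 - 0)/2^n ≤ 0.01
3/2^n ≤ 0.01
2^n ≥ 300
n ≥ log₂(300) = 8.23
n ≥ 9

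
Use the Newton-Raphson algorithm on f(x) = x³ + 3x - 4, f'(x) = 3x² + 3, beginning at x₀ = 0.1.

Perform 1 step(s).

f(x) = x³ + 3x - 4
f'(x) = 3x² + 3
x₀ = 0.1

Newton-Raphson formula: x_{n+1} = x_n - f(x_n)/f'(x_n)

Iteration 1:
  f(0.100000) = -3.699000
  f'(0.100000) = 3.030000
  x_1 = 0.100000 - (-3.699000)/3.030000 = 1.320792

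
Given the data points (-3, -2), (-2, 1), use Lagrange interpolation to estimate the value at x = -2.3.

Lagrange interpolation formula:
P(x) = Σ yᵢ × Lᵢ(x)
where Lᵢ(x) = Π_{j≠i} (x - xⱼ)/(xᵢ - xⱼ)

L_0(-2.3) = (-2.3 - (-2))/(-3 - (-2)) = 0.300000
L_1(-2.3) = (-2.3 - (-3))/(-2 - (-3)) = 0.700000

P(-2.3) = (-2)×L_0(-2.3) + 1×L_1(-2.3)
P(-2.3) = 0.100000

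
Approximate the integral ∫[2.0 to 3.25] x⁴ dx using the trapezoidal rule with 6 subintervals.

f(x) = x⁴
a = 2.0, b = 3.25, n = 6
h = (b - a)/n = 0.208333

Trapezoidal rule: (h/2)[f(x₀) + 2f(x₁) + 2f(x₂) + ... + f(xₙ)]

x_0 = 2.0000, f(x_0) = 16.000000, coefficient = 1
x_1 = 2.2083, f(x_1) = 23.782555, coefficient = 2
x_2 = 2.4167, f(x_2) = 34.108845, coefficient = 2
x_3 = 2.6250, f(x_3) = 47.480713, coefficient = 2
x_4 = 2.8333, f(x_4) = 64.445216, coefficient = 2
x_5 = 3.0417, f(x_5) = 85.594621, coefficient = 2
x_6 = 3.2500, f(x_6) = 111.566406, coefficient = 1

I ≈ (0.208333/2) × 638.390306 = 66.498990
Exact value: 66.118164
Error: 0.380826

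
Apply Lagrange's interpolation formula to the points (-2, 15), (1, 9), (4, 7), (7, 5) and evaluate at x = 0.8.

Lagrange interpolation formula:
P(x) = Σ yᵢ × Lᵢ(x)
where Lᵢ(x) = Π_{j≠i} (x - xⱼ)/(xᵢ - xⱼ)

L_0(0.8) = (0.8 - 1)/(-2 - 1) × (0.8 - 4)/(-2 - 4) × (0.8 - 7)/(-2 - 7) = 0.024494
L_1(0.8) = (0.8 - (-2))/(1 - (-2)) × (0.8 - 4)/(1 - 4) × (0.8 - 7)/(1 - 7) = 1.028741
L_2(0.8) = (0.8 - (-2))/(4 - (-2)) × (0.8 - 1)/(4 - 1) × (0.8 - 7)/(4 - 7) = -0.064296
L_3(0.8) = (0.8 - (-2))/(7 - (-2)) × (0.8 - 1)/(7 - 1) × (0.8 - 4)/(7 - 4) = 0.011062

P(0.8) = 15×L_0(0.8) + 9×L_1(0.8) + 7×L_2(0.8) + 5×L_3(0.8)
P(0.8) = 9.231309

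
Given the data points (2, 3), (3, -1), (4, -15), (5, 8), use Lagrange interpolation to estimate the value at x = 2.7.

Lagrange interpolation formula:
P(x) = Σ yᵢ × Lᵢ(x)
where Lᵢ(x) = Π_{j≠i} (x - xⱼ)/(xᵢ - xⱼ)

L_0(2.7) = (2.7 - 3)/(2 - 3) × (2.7 - 4)/(2 - 4) × (2.7 - 5)/(2 - 5) = 0.149500
L_1(2.7) = (2.7 - 2)/(3 - 2) × (2.7 - 4)/(3 - 4) × (2.7 - 5)/(3 - 5) = 1.046500
L_2(2.7) = (2.7 - 2)/(4 - 2) × (2.7 - 3)/(4 - 3) × (2.7 - 5)/(4 - 5) = -0.241500
L_3(2.7) = (2.7 - 2)/(5 - 2) × (2.7 - 3)/(5 - 3) × (2.7 - 4)/(5 - 4) = 0.045500

P(2.7) = 3×L_0(2.7) + (-1)×L_1(2.7) + (-15)×L_2(2.7) + 8×L_3(2.7)
P(2.7) = 3.388500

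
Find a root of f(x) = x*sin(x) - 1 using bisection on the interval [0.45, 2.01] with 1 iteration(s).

f(x) = x*sin(x) - 1
Initial interval: [0.45, 2.01]

Iteration 1:
  c_1 = (0.450000 + 2.010000)/2 = 1.230000
  f(c_1) = f(1.230000) = 0.159261
  f(a) × f(c) < 0, new interval: [0.450000, 1.230000]

After 1 iteration(s), the approximation is c_1 = 1.230000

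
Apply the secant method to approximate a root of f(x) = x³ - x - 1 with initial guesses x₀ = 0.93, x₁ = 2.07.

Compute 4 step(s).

f(x) = x³ - x - 1
x₀ = 0.93, x₁ = 2.07

Secant formula: x_{n+1} = x_n - f(x_n)(x_n - x_{n-1})/(f(x_n) - f(x_{n-1}))

Iteration 1:
  f(0.930000) = -1.125643
  f(2.070000) = 5.799743
  x_2 = 2.070000 - 5.799743×(2.070000 - 0.930000)/(5.799743 - (-1.125643))
       = 1.115294
Iteration 2:
  f(2.070000) = 5.799743
  f(1.115294) = -0.728001
  x_3 = 1.115294 - (-0.728001)×(1.115294 - 2.070000)/(-0.728001 - 5.799743)
       = 1.221767
Iteration 3:
  f(1.115294) = -0.728001
  f(1.221767) = -0.398018
  x_4 = 1.221767 - (-0.398018)×(1.221767 - 1.115294)/(-0.398018 - (-0.728001))
       = 1.350192
Iteration 4:
  f(1.221767) = -0.398018
  f(1.350192) = 0.111233
  x_5 = 1.350192 - 0.111233×(1.350192 - 1.221767)/(0.111233 - (-0.398018))
       = 1.322141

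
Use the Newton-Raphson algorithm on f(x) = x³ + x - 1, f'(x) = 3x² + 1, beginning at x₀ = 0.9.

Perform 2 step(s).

f(x) = x³ + x - 1
f'(x) = 3x² + 1
x₀ = 0.9

Newton-Raphson formula: x_{n+1} = x_n - f(x_n)/f'(x_n)

Iteration 1:
  f(0.900000) = 0.629000
  f'(0.900000) = 3.430000
  x_1 = 0.900000 - 0.629000/3.430000 = 0.716618
Iteration 2:
  f(0.716618) = 0.084631
  f'(0.716618) = 2.540624
  x_2 = 0.716618 - 0.084631/2.540624 = 0.683307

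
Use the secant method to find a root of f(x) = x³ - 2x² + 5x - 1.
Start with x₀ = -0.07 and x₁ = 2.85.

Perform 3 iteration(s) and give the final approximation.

f(x) = x³ - 2x² + 5x - 1
x₀ = -0.07, x₁ = 2.85

Secant formula: x_{n+1} = x_n - f(x_n)(x_n - x_{n-1})/(f(x_n) - f(x_{n-1}))

Iteration 1:
  f(-0.070000) = -1.360143
  f(2.850000) = 20.154125
  x_2 = 2.850000 - 20.154125×(2.850000 - (-0.070000))/(20.154125 - (-1.360143))
       = 0.114604
Iteration 2:
  f(2.850000) = 20.154125
  f(0.114604) = -0.451743
  x_3 = 0.114604 - (-0.451743)×(0.114604 - 2.850000)/(-0.451743 - 20.154125)
       = 0.174572
Iteration 3:
  f(0.114604) = -0.451743
  f(0.174572) = -0.182770
  x_4 = 0.174572 - (-0.182770)×(0.174572 - 0.114604)/(-0.182770 - (-0.451743))
       = 0.215321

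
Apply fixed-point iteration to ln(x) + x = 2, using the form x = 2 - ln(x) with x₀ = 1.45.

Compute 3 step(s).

Equation: ln(x) + x = 2
Fixed-point form: x = 2 - ln(x)
x₀ = 1.45

x_1 = g(1.450000) = 1.628436
x_2 = g(1.628436) = 1.512380
x_3 = g(1.512380) = 1.586316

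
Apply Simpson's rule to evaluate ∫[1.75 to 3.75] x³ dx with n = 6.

f(x) = x³
a = 1.75, b = 3.75, n = 6
h = (b - a)/n = 0.333333

Simpson's rule: (h/3)[f(x₀) + 4f(x₁) + 2f(x₂) + ... + f(xₙ)]

x_0 = 1.7500, f(x_0) = 5.359375, coefficient = 1
x_1 = 2.0833, f(x_1) = 9.042245, coefficient = 4
x_2 = 2.4167, f(x_2) = 14.114005, coefficient = 2
x_3 = 2.7500, f(x_3) = 20.796875, coefficient = 4
x_4 = 3.0833, f(x_4) = 29.313079, coefficient = 2
x_5 = 3.4167, f(x_5) = 39.884838, coefficient = 4
x_6 = 3.7500, f(x_6) = 52.734375, coefficient = 1

I ≈ (0.333333/3) × 423.843750 = 47.093750
Exact value: 47.093750
Error: 0.000000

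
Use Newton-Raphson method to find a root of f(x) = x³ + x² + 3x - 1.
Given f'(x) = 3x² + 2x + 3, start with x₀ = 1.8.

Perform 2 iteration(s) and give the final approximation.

f(x) = x³ + x² + 3x - 1
f'(x) = 3x² + 2x + 3
x₀ = 1.8

Newton-Raphson formula: x_{n+1} = x_n - f(x_n)/f'(x_n)

Iteration 1:
  f(1.800000) = 13.472000
  f'(1.800000) = 16.320000
  x_1 = 1.800000 - 13.472000/16.320000 = 0.974510
Iteration 2:
  f(0.974510) = 3.798661
  f'(0.974510) = 7.798028
  x_2 = 0.974510 - 3.798661/7.798028 = 0.487379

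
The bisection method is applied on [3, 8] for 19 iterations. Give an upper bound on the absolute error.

Bisection error bound: |error| ≤ (b-a)/2^n
|error| ≤ (8 - 3)/2^19 = 5/2^19
|error| ≤ 0.0000095367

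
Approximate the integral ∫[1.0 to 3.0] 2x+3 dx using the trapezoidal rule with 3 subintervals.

f(x) = 2x+3
a = 1.0, b = 3.0, n = 3
h = (b - a)/n = 0.666667

Trapezoidal rule: (h/2)[f(x₀) + 2f(x₁) + 2f(x₂) + ... + f(xₙ)]

x_0 = 1.0000, f(x_0) = 5.000000, coefficient = 1
x_1 = 1.6667, f(x_1) = 6.333333, coefficient = 2
x_2 = 2.3333, f(x_2) = 7.666667, coefficient = 2
x_3 = 3.0000, f(x_3) = 9.000000, coefficient = 1

I ≈ (0.666667/2) × 42.000000 = 14.000000
Exact value: 14.000000
Error: 0.000000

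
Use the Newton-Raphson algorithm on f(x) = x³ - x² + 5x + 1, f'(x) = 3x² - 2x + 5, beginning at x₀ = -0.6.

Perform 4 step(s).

f(x) = x³ - x² + 5x + 1
f'(x) = 3x² - 2x + 5
x₀ = -0.6

Newton-Raphson formula: x_{n+1} = x_n - f(x_n)/f'(x_n)

Iteration 1:
  f(-0.600000) = -2.576000
  f'(-0.600000) = 7.280000
  x_1 = -0.600000 - (-2.576000)/7.280000 = -0.246154
Iteration 2:
  f(-0.246154) = -0.306276
  f'(-0.246154) = 5.674083
  x_2 = -0.246154 - (-0.306276)/5.674083 = -0.192176
Iteration 3:
  f(-0.192176) = -0.004908
  f'(-0.192176) = 5.495146
  x_3 = -0.192176 - (-0.004908)/5.495146 = -0.191283
Iteration 4:
  f(-0.191283) = -0.000001
  f'(-0.191283) = 5.492333
  x_4 = -0.191283 - (-0.000001)/5.492333 = -0.191282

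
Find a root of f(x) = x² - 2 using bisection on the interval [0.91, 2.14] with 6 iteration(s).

f(x) = x² - 2
Initial interval: [0.91, 2.14]

Iteration 1:
  c_1 = (0.910000 + 2.140000)/2 = 1.525000
  f(c_1) = f(1.525000) = 0.325625
  f(a) × f(c) < 0, new interval: [0.910000, 1.525000]
Iteration 2:
  c_2 = (0.910000 + 1.525000)/2 = 1.217500
  f(c_2) = f(1.217500) = -0.517694
  f(a) × f(c) ≥ 0, new interval: [1.217500, 1.525000]
Iteration 3:
  c_3 = (1.217500 + 1.525000)/2 = 1.371250
  f(c_3) = f(1.371250) = -0.119673
  f(a) × f(c) ≥ 0, new interval: [1.371250, 1.525000]
Iteration 4:
  c_4 = (1.371250 + 1.525000)/2 = 1.448125
  f(c_4) = f(1.448125) = 0.097066
  f(a) × f(c) < 0, new interval: [1.371250, 1.448125]
Iteration 5:
  c_5 = (1.371250 + 1.448125)/2 = 1.409687
  f(c_5) = f(1.409687) = -0.012781
  f(a) × f(c) ≥ 0, new interval: [1.409687, 1.448125]
Iteration 6:
  c_6 = (1.409687 + 1.448125)/2 = 1.428906
  f(c_6) = f(1.428906) = 0.041773
  f(a) × f(c) < 0, new interval: [1.409687, 1.428906]

After 6 iteration(s), the approximation is c_6 = 1.428906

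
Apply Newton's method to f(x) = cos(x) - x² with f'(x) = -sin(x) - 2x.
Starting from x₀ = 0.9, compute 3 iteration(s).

f(x) = cos(x) - x²
f'(x) = -sin(x) - 2x
x₀ = 0.9

Newton-Raphson formula: x_{n+1} = x_n - f(x_n)/f'(x_n)

Iteration 1:
  f(0.900000) = -0.188390
  f'(0.900000) = -2.583327
  x_1 = 0.900000 - (-0.188390)/(-2.583327) = 0.827075
Iteration 2:
  f(0.827075) = -0.007021
  f'(0.827075) = -2.390103
  x_2 = 0.827075 - (-0.007021)/(-2.390103) = 0.824137
Iteration 3:
  f(0.824137) = -0.000012
  f'(0.824137) = -2.382236
  x_3 = 0.824137 - (-0.000012)/(-2.382236) = 0.824132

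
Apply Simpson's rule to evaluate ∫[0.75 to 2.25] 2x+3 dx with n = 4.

f(x) = 2x+3
a = 0.75, b = 2.25, n = 4
h = (b - a)/n = 0.375000

Simpson's rule: (h/3)[f(x₀) + 4f(x₁) + 2f(x₂) + ... + f(xₙ)]

x_0 = 0.7500, f(x_0) = 4.500000, coefficient = 1
x_1 = 1.1250, f(x_1) = 5.250000, coefficient = 4
x_2 = 1.5000, f(x_2) = 6.000000, coefficient = 2
x_3 = 1.8750, f(x_3) = 6.750000, coefficient = 4
x_4 = 2.2500, f(x_4) = 7.500000, coefficient = 1

I ≈ (0.375000/3) × 72.000000 = 9.000000
Exact value: 9.000000
Error: 0.000000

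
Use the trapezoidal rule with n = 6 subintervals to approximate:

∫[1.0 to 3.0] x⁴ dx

f(x) = x⁴
a = 1.0, b = 3.0, n = 6
h = (b - a)/n = 0.333333

Trapezoidal rule: (h/2)[f(x₀) + 2f(x₁) + 2f(x₂) + ... + f(xₙ)]

x_0 = 1.0000, f(x_0) = 1.000000, coefficient = 1
x_1 = 1.3333, f(x_1) = 3.160494, coefficient = 2
x_2 = 1.6667, f(x_2) = 7.716049, coefficient = 2
x_3 = 2.0000, f(x_3) = 16.000000, coefficient = 2
x_4 = 2.3333, f(x_4) = 29.641975, coefficient = 2
x_5 = 2.6667, f(x_5) = 50.567901, coefficient = 2
x_6 = 3.0000, f(x_6) = 81.000000, coefficient = 1

I ≈ (0.333333/2) × 296.172840 = 49.362140
Exact value: 48.400000
Error: 0.962140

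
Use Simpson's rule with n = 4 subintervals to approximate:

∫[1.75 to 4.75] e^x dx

f(x) = e^x
a = 1.75, b = 4.75, n = 4
h = (b - a)/n = 0.750000

Simpson's rule: (h/3)[f(x₀) + 4f(x₁) + 2f(x₂) + ... + f(xₙ)]

x_0 = 1.7500, f(x_0) = 5.754603, coefficient = 1
x_1 = 2.5000, f(x_1) = 12.182494, coefficient = 4
x_2 = 3.2500, f(x_2) = 25.790340, coefficient = 2
x_3 = 4.0000, f(x_3) = 54.598150, coefficient = 4
x_4 = 4.7500, f(x_4) = 115.584285, coefficient = 1

I ≈ (0.750000/3) × 440.042143 = 110.010536
Exact value: 109.829682
Error: 0.180854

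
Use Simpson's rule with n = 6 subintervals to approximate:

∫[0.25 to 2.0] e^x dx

f(x) = e^x
a = 0.25, b = 2.0, n = 6
h = (b - a)/n = 0.291667

Simpson's rule: (h/3)[f(x₀) + 4f(x₁) + 2f(x₂) + ... + f(xₙ)]

x_0 = 0.2500, f(x_0) = 1.284025, coefficient = 1
x_1 = 0.5417, f(x_1) = 1.718869, coefficient = 4
x_2 = 0.8333, f(x_2) = 2.300976, coefficient = 2
x_3 = 1.1250, f(x_3) = 3.080217, coefficient = 4
x_4 = 1.4167, f(x_4) = 4.123353, coefficient = 2
x_5 = 1.7083, f(x_5) = 5.519754, coefficient = 4
x_6 = 2.0000, f(x_6) = 7.389056, coefficient = 1

I ≈ (0.291667/3) × 62.797101 = 6.105274
Exact value: 6.105031
Error: 0.000243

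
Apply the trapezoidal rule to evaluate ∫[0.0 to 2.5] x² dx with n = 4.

f(x) = x²
a = 0.0, b = 2.5, n = 4
h = (b - a)/n = 0.625000

Trapezoidal rule: (h/2)[f(x₀) + 2f(x₁) + 2f(x₂) + ... + f(xₙ)]

x_0 = 0.0000, f(x_0) = 0.000000, coefficient = 1
x_1 = 0.6250, f(x_1) = 0.390625, coefficient = 2
x_2 = 1.2500, f(x_2) = 1.562500, coefficient = 2
x_3 = 1.8750, f(x_3) = 3.515625, coefficient = 2
x_4 = 2.5000, f(x_4) = 6.250000, coefficient = 1

I ≈ (0.625000/2) × 17.187500 = 5.371094
Exact value: 5.208333
Error: 0.162760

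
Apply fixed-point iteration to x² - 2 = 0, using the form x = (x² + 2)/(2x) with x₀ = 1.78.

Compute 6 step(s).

Equation: x² - 2 = 0
Fixed-point form: x = (x² + 2)/(2x)
x₀ = 1.78

x_1 = g(1.780000) = 1.451798
x_2 = g(1.451798) = 1.414700
x_3 = g(1.414700) = 1.414214
x_4 = g(1.414214) = 1.414214
x_5 = g(1.414214) = 1.414214
x_6 = g(1.414214) = 1.414214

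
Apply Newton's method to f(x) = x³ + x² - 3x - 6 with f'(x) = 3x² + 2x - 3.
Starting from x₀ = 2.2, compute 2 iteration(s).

f(x) = x³ + x² - 3x - 6
f'(x) = 3x² + 2x - 3
x₀ = 2.2

Newton-Raphson formula: x_{n+1} = x_n - f(x_n)/f'(x_n)

Iteration 1:
  f(2.200000) = 2.888000
  f'(2.200000) = 15.920000
  x_1 = 2.200000 - 2.888000/15.920000 = 2.018593
Iteration 2:
  f(2.018593) = 0.244135
  f'(2.018593) = 13.261339
  x_2 = 2.018593 - 0.244135/13.261339 = 2.000183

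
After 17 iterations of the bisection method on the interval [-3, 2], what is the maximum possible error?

Bisection error bound: |error| ≤ (b-a)/2^n
|error| ≤ (2 - (-3))/2^17 = 5/2^17
|error| ≤ 0.0000381470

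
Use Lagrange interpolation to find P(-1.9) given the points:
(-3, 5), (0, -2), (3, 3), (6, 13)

Lagrange interpolation formula:
P(x) = Σ yᵢ × Lᵢ(x)
where Lᵢ(x) = Π_{j≠i} (x - xⱼ)/(xᵢ - xⱼ)

L_0(-1.9) = (-1.9 - 0)/(-3 - 0) × (-1.9 - 3)/(-3 - 3) × (-1.9 - 6)/(-3 - 6) = 0.454006
L_1(-1.9) = (-1.9 - (-3))/(0 - (-3)) × (-1.9 - 3)/(0 - 3) × (-1.9 - 6)/(0 - 6) = 0.788537
L_2(-1.9) = (-1.9 - (-3))/(3 - (-3)) × (-1.9 - 0)/(3 - 0) × (-1.9 - 6)/(3 - 6) = -0.305759
L_3(-1.9) = (-1.9 - (-3))/(6 - (-3)) × (-1.9 - 0)/(6 - 0) × (-1.9 - 3)/(6 - 3) = 0.063216

P(-1.9) = 5×L_0(-1.9) + (-2)×L_1(-1.9) + 3×L_2(-1.9) + 13×L_3(-1.9)
P(-1.9) = 0.597488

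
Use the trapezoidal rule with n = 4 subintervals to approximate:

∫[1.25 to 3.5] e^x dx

f(x) = e^x
a = 1.25, b = 3.5, n = 4
h = (b - a)/n = 0.562500

Trapezoidal rule: (h/2)[f(x₀) + 2f(x₁) + 2f(x₂) + ... + f(xₙ)]

x_0 = 1.2500, f(x_0) = 3.490343, coefficient = 1
x_1 = 1.8125, f(x_1) = 6.125743, coefficient = 2
x_2 = 2.3750, f(x_2) = 10.751013, coefficient = 2
x_3 = 2.9375, f(x_3) = 18.868616, coefficient = 2
x_4 = 3.5000, f(x_4) = 33.115452, coefficient = 1

I ≈ (0.562500/2) × 108.096538 = 30.402151
Exact value: 29.625109
Error: 0.777042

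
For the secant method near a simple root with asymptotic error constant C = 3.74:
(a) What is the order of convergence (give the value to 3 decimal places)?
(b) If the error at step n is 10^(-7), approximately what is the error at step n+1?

(a) Secant method has superlinear convergence with order φ = (1+√5)/2 ≈ 1.618.
    This means |e_{n+1}| ≈ C|e_n|^1.618.

(b) With |e_n| = 10^(-7) and C = 3.74:
    |e_{n+1}| ≈ 3.74 × (10^(-7))^1.618 = 3.74 × 10^(-11.33)

(a) ≈ 1.618 (golden ratio); (b) |e_{n+1}| ≈ 1.765e-11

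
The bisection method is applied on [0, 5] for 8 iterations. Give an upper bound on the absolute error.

Bisection error bound: |error| ≤ (b-a)/2^n
|error| ≤ (5 - 0)/2^8 = 5/2^8
|error| ≤ 0.0195312500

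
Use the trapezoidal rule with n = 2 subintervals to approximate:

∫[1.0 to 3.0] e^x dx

f(x) = e^x
a = 1.0, b = 3.0, n = 2
h = (b - a)/n = 1.000000

Trapezoidal rule: (h/2)[f(x₀) + 2f(x₁) + 2f(x₂) + ... + f(xₙ)]

x_0 = 1.0000, f(x_0) = 2.718282, coefficient = 1
x_1 = 2.0000, f(x_1) = 7.389056, coefficient = 2
x_2 = 3.0000, f(x_2) = 20.085537, coefficient = 1

I ≈ (1.000000/2) × 37.581931 = 18.790965
Exact value: 17.367255
Error: 1.423710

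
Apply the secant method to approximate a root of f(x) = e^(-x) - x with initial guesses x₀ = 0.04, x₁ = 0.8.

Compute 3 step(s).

f(x) = e^(-x) - x
x₀ = 0.04, x₁ = 0.8

Secant formula: x_{n+1} = x_n - f(x_n)(x_n - x_{n-1})/(f(x_n) - f(x_{n-1}))

Iteration 1:
  f(0.040000) = 0.920789
  f(0.800000) = -0.350671
  x_2 = 0.800000 - (-0.350671)×(0.800000 - 0.040000)/(-0.350671 - 0.920789)
       = 0.590391
Iteration 2:
  f(0.800000) = -0.350671
  f(0.590391) = -0.036280
  x_3 = 0.590391 - (-0.036280)×(0.590391 - 0.800000)/(-0.036280 - (-0.350671))
       = 0.566202
Iteration 3:
  f(0.590391) = -0.036280
  f(0.566202) = 0.001475
  x_4 = 0.566202 - 0.001475×(0.566202 - 0.590391)/(0.001475 - (-0.036280))
       = 0.567147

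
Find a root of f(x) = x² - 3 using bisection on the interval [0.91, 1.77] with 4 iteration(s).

f(x) = x² - 3
Initial interval: [0.91, 1.77]

Iteration 1:
  c_1 = (0.910000 + 1.770000)/2 = 1.340000
  f(c_1) = f(1.340000) = -1.204400
  f(a) × f(c) ≥ 0, new interval: [1.340000, 1.770000]
Iteration 2:
  c_2 = (1.340000 + 1.770000)/2 = 1.555000
  f(c_2) = f(1.555000) = -0.581975
  f(a) × f(c) ≥ 0, new interval: [1.555000, 1.770000]
Iteration 3:
  c_3 = (1.555000 + 1.770000)/2 = 1.662500
  f(c_3) = f(1.662500) = -0.236094
  f(a) × f(c) ≥ 0, new interval: [1.662500, 1.770000]
Iteration 4:
  c_4 = (1.662500 + 1.770000)/2 = 1.716250
  f(c_4) = f(1.716250) = -0.054486
  f(a) × f(c) ≥ 0, new interval: [1.716250, 1.770000]

After 4 iteration(s), the approximation is c_4 = 1.716250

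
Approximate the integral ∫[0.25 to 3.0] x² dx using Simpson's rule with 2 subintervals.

f(x) = x²
a = 0.25, b = 3.0, n = 2
h = (b - a)/n = 1.375000

Simpson's rule: (h/3)[f(x₀) + 4f(x₁) + 2f(x₂) + ... + f(xₙ)]

x_0 = 0.2500, f(x_0) = 0.062500, coefficient = 1
x_1 = 1.6250, f(x_1) = 2.640625, coefficient = 4
x_2 = 3.0000, f(x_2) = 9.000000, coefficient = 1

I ≈ (1.375000/3) × 19.625000 = 8.994792
Exact value: 8.994792
Error: 0.000000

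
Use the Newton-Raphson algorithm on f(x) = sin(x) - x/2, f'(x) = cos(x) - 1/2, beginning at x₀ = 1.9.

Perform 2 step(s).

f(x) = sin(x) - x/2
f'(x) = cos(x) - 1/2
x₀ = 1.9

Newton-Raphson formula: x_{n+1} = x_n - f(x_n)/f'(x_n)

Iteration 1:
  f(1.900000) = -0.003700
  f'(1.900000) = -0.823290
  x_1 = 1.900000 - (-0.003700)/(-0.823290) = 1.895506
Iteration 2:
  f(1.895506) = -0.000010
  f'(1.895506) = -0.819034
  x_2 = 1.895506 - (-0.000010)/(-0.819034) = 1.895494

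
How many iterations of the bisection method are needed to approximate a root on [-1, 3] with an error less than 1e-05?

We need (b-a)/2^n ≤ 1e-05
(3 - (-1))/2^n ≤ 1e-05
4/2^n ≤ 1e-05
2^n ≥ 400000
n ≥ log₂(400000) = 18.61
n ≥ 19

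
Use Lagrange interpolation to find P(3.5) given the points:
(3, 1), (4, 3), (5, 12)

Lagrange interpolation formula:
P(x) = Σ yᵢ × Lᵢ(x)
where Lᵢ(x) = Π_{j≠i} (x - xⱼ)/(xᵢ - xⱼ)

L_0(3.5) = (3.5 - 4)/(3 - 4) × (3.5 - 5)/(3 - 5) = 0.375000
L_1(3.5) = (3.5 - 3)/(4 - 3) × (3.5 - 5)/(4 - 5) = 0.750000
L_2(3.5) = (3.5 - 3)/(5 - 3) × (3.5 - 4)/(5 - 4) = -0.125000

P(3.5) = 1×L_0(3.5) + 3×L_1(3.5) + 12×L_2(3.5)
P(3.5) = 1.125000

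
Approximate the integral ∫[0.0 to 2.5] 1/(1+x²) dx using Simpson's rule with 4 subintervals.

f(x) = 1/(1+x²)
a = 0.0, b = 2.5, n = 4
h = (b - a)/n = 0.625000

Simpson's rule: (h/3)[f(x₀) + 4f(x₁) + 2f(x₂) + ... + f(xₙ)]

x_0 = 0.0000, f(x_0) = 1.000000, coefficient = 1
x_1 = 0.6250, f(x_1) = 0.719101, coefficient = 4
x_2 = 1.2500, f(x_2) = 0.390244, coefficient = 2
x_3 = 1.8750, f(x_3) = 0.221453, coefficient = 4
x_4 = 2.5000, f(x_4) = 0.137931, coefficient = 1

I ≈ (0.625000/3) × 5.680636 = 1.183466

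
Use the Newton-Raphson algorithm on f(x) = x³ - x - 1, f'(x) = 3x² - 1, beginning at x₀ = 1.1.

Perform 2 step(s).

f(x) = x³ - x - 1
f'(x) = 3x² - 1
x₀ = 1.1

Newton-Raphson formula: x_{n+1} = x_n - f(x_n)/f'(x_n)

Iteration 1:
  f(1.100000) = -0.769000
  f'(1.100000) = 2.630000
  x_1 = 1.100000 - (-0.769000)/2.630000 = 1.392395
Iteration 2:
  f(1.392395) = 0.307132
  f'(1.392395) = 4.816295
  x_2 = 1.392395 - 0.307132/4.816295 = 1.328626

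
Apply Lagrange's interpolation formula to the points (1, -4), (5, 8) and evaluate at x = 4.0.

Lagrange interpolation formula:
P(x) = Σ yᵢ × Lᵢ(x)
where Lᵢ(x) = Π_{j≠i} (x - xⱼ)/(xᵢ - xⱼ)

L_0(4.0) = (4.0 - 5)/(1 - 5) = 0.250000
L_1(4.0) = (4.0 - 1)/(5 - 1) = 0.750000

P(4.0) = (-4)×L_0(4.0) + 8×L_1(4.0)
P(4.0) = 5.000000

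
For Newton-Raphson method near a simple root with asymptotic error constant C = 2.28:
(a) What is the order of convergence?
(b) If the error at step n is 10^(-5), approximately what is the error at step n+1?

(a) Newton-Raphson has quadratic (order 2) convergence near simple roots.
    This means |e_{n+1}| ≈ C|e_n|².

(b) With |e_n| = 10^(-5) and C = 2.28:
    |e_{n+1}| ≈ 2.28 × (10^(-5))² = 2.28 × 10^(-10)

(a) 2 (quadratic); (b) |e_{n+1}| ≈ 2.280e-10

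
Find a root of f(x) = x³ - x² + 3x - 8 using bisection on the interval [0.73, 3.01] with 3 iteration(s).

f(x) = x³ - x² + 3x - 8
Initial interval: [0.73, 3.01]

Iteration 1:
  c_1 = (0.730000 + 3.010000)/2 = 1.870000
  f(c_1) = f(1.870000) = 0.652303
  f(a) × f(c) < 0, new interval: [0.730000, 1.870000]
Iteration 2:
  c_2 = (0.730000 + 1.870000)/2 = 1.300000
  f(c_2) = f(1.300000) = -3.593000
  f(a) × f(c) ≥ 0, new interval: [1.300000, 1.870000]
Iteration 3:
  c_3 = (1.300000 + 1.870000)/2 = 1.585000
  f(c_3) = f(1.585000) = -1.775348
  f(a) × f(c) ≥ 0, new interval: [1.585000, 1.870000]

After 3 iteration(s), the approximation is c_3 = 1.585000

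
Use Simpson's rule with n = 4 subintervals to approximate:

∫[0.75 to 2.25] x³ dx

f(x) = x³
a = 0.75, b = 2.25, n = 4
h = (b - a)/n = 0.375000

Simpson's rule: (h/3)[f(x₀) + 4f(x₁) + 2f(x₂) + ... + f(xₙ)]

x_0 = 0.7500, f(x_0) = 0.421875, coefficient = 1
x_1 = 1.1250, f(x_1) = 1.423828, coefficient = 4
x_2 = 1.5000, f(x_2) = 3.375000, coefficient = 2
x_3 = 1.8750, f(x_3) = 6.591797, coefficient = 4
x_4 = 2.2500, f(x_4) = 11.390625, coefficient = 1

I ≈ (0.375000/3) × 50.625000 = 6.328125
Exact value: 6.328125
Error: 0.000000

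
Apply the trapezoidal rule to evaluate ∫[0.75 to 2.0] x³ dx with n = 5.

f(x) = x³
a = 0.75, b = 2.0, n = 5
h = (b - a)/n = 0.250000

Trapezoidal rule: (h/2)[f(x₀) + 2f(x₁) + 2f(x₂) + ... + f(xₙ)]

x_0 = 0.7500, f(x_0) = 0.421875, coefficient = 1
x_1 = 1.0000, f(x_1) = 1.000000, coefficient = 2
x_2 = 1.2500, f(x_2) = 1.953125, coefficient = 2
x_3 = 1.5000, f(x_3) = 3.375000, coefficient = 2
x_4 = 1.7500, f(x_4) = 5.359375, coefficient = 2
x_5 = 2.0000, f(x_5) = 8.000000, coefficient = 1

I ≈ (0.250000/2) × 31.796875 = 3.974609
Exact value: 3.920898
Error: 0.053711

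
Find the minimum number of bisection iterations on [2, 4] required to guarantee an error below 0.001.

We need (b-a)/2^n ≤ 0.001
(4 - 2)/2^n ≤ 0.001
2/2^n ≤ 0.001
2^n ≥ 2000
n ≥ log₂(2000) = 10.97
n ≥ 11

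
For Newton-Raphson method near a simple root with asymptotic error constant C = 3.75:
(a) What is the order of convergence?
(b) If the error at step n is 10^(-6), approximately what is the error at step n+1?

(a) Newton-Raphson has quadratic (order 2) convergence near simple roots.
    This means |e_{n+1}| ≈ C|e_n|².

(b) With |e_n| = 10^(-6) and C = 3.75:
    |e_{n+1}| ≈ 3.75 × (10^(-6))² = 3.75 × 10^(-12)

(a) 2 (quadratic); (b) |e_{n+1}| ≈ 3.750e-12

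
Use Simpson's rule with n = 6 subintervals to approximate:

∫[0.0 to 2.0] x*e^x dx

f(x) = x*e^x
a = 0.0, b = 2.0, n = 6
h = (b - a)/n = 0.333333

Simpson's rule: (h/3)[f(x₀) + 4f(x₁) + 2f(x₂) + ... + f(xₙ)]

x_0 = 0.0000, f(x_0) = 0.000000, coefficient = 1
x_1 = 0.3333, f(x_1) = 0.465204, coefficient = 4
x_2 = 0.6667, f(x_2) = 1.298489, coefficient = 2
x_3 = 1.0000, f(x_3) = 2.718282, coefficient = 4
x_4 = 1.3333, f(x_4) = 5.058224, coefficient = 2
x_5 = 1.6667, f(x_5) = 8.824150, coefficient = 4
x_6 = 2.0000, f(x_6) = 14.778112, coefficient = 1

I ≈ (0.333333/3) × 75.522083 = 8.391343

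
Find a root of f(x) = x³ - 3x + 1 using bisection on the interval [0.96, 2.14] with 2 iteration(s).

f(x) = x³ - 3x + 1
Initial interval: [0.96, 2.14]

Iteration 1:
  c_1 = (0.960000 + 2.140000)/2 = 1.550000
  f(c_1) = f(1.550000) = 0.073875
  f(a) × f(c) < 0, new interval: [0.960000, 1.550000]
Iteration 2:
  c_2 = (0.960000 + 1.550000)/2 = 1.255000
  f(c_2) = f(1.255000) = -0.788344
  f(a) × f(c) ≥ 0, new interval: [1.255000, 1.550000]

After 2 iteration(s), the approximation is c_2 = 1.255000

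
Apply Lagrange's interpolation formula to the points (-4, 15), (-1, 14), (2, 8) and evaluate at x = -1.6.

Lagrange interpolation formula:
P(x) = Σ yᵢ × Lᵢ(x)
where Lᵢ(x) = Π_{j≠i} (x - xⱼ)/(xᵢ - xⱼ)

L_0(-1.6) = (-1.6 - (-1))/(-4 - (-1)) × (-1.6 - 2)/(-4 - 2) = 0.120000
L_1(-1.6) = (-1.6 - (-4))/(-1 - (-4)) × (-1.6 - 2)/(-1 - 2) = 0.960000
L_2(-1.6) = (-1.6 - (-4))/(2 - (-4)) × (-1.6 - (-1))/(2 - (-1)) = -0.080000

P(-1.6) = 15×L_0(-1.6) + 14×L_1(-1.6) + 8×L_2(-1.6)
P(-1.6) = 14.600000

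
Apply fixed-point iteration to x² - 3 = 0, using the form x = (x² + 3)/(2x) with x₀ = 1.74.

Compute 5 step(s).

Equation: x² - 3 = 0
Fixed-point form: x = (x² + 3)/(2x)
x₀ = 1.74

x_1 = g(1.740000) = 1.732069
x_2 = g(1.732069) = 1.732051
x_3 = g(1.732051) = 1.732051
x_4 = g(1.732051) = 1.732051
x_5 = g(1.732051) = 1.732051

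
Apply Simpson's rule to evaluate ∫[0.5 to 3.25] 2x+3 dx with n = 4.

f(x) = 2x+3
a = 0.5, b = 3.25, n = 4
h = (b - a)/n = 0.687500

Simpson's rule: (h/3)[f(x₀) + 4f(x₁) + 2f(x₂) + ... + f(xₙ)]

x_0 = 0.5000, f(x_0) = 4.000000, coefficient = 1
x_1 = 1.1875, f(x_1) = 5.375000, coefficient = 4
x_2 = 1.8750, f(x_2) = 6.750000, coefficient = 2
x_3 = 2.5625, f(x_3) = 8.125000, coefficient = 4
x_4 = 3.2500, f(x_4) = 9.500000, coefficient = 1

I ≈ (0.687500/3) × 81.000000 = 18.562500
Exact value: 18.562500
Error: 0.000000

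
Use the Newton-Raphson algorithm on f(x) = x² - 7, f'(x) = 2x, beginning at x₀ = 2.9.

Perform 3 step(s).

f(x) = x² - 7
f'(x) = 2x
x₀ = 2.9

Newton-Raphson formula: x_{n+1} = x_n - f(x_n)/f'(x_n)

Iteration 1:
  f(2.900000) = 1.410000
  f'(2.900000) = 5.800000
  x_1 = 2.900000 - 1.410000/5.800000 = 2.656897
Iteration 2:
  f(2.656897) = 0.059099
  f'(2.656897) = 5.313793
  x_2 = 2.656897 - 0.059099/5.313793 = 2.645775
Iteration 3:
  f(2.645775) = 0.000124
  f'(2.645775) = 5.291549
  x_3 = 2.645775 - 0.000124/5.291549 = 2.645751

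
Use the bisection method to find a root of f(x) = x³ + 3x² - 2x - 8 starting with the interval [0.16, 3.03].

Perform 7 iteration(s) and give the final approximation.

f(x) = x³ + 3x² - 2x - 8
Initial interval: [0.16, 3.03]

Iteration 1:
  c_1 = (0.160000 + 3.030000)/2 = 1.595000
  f(c_1) = f(1.595000) = 0.499795
  f(a) × f(c) < 0, new interval: [0.160000, 1.595000]
Iteration 2:
  c_2 = (0.160000 + 1.595000)/2 = 0.877500
  f(c_2) = f(0.877500) = -6.769301
  f(a) × f(c) ≥ 0, new interval: [0.877500, 1.595000]
Iteration 3:
  c_3 = (0.877500 + 1.595000)/2 = 1.236250
  f(c_3) = f(1.236250) = -3.998180
  f(a) × f(c) ≥ 0, new interval: [1.236250, 1.595000]
Iteration 4:
  c_4 = (1.236250 + 1.595000)/2 = 1.415625
  f(c_4) = f(1.415625) = -1.982363
  f(a) × f(c) ≥ 0, new interval: [1.415625, 1.595000]
Iteration 5:
  c_5 = (1.415625 + 1.595000)/2 = 1.505313
  f(c_5) = f(1.505313) = -0.801741
  f(a) × f(c) ≥ 0, new interval: [1.505313, 1.595000]
Iteration 6:
  c_6 = (1.505313 + 1.595000)/2 = 1.550156
  f(c_6) = f(1.550156) = -0.166358
  f(a) × f(c) ≥ 0, new interval: [1.550156, 1.595000]
Iteration 7:
  c_7 = (1.550156 + 1.595000)/2 = 1.572578
  f(c_7) = f(1.572578) = 0.162838
  f(a) × f(c) < 0, new interval: [1.550156, 1.572578]

After 7 iteration(s), the approximation is c_7 = 1.572578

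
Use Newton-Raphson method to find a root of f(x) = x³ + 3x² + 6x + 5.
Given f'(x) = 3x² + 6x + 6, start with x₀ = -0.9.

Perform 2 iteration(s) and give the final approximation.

f(x) = x³ + 3x² + 6x + 5
f'(x) = 3x² + 6x + 6
x₀ = -0.9

Newton-Raphson formula: x_{n+1} = x_n - f(x_n)/f'(x_n)

Iteration 1:
  f(-0.900000) = 1.301000
  f'(-0.900000) = 3.030000
  x_1 = -0.900000 - 1.301000/3.030000 = -1.329373
Iteration 2:
  f(-1.329373) = -0.023851
  f'(-1.329373) = 3.325460
  x_2 = -1.329373 - (-0.023851)/3.325460 = -1.322201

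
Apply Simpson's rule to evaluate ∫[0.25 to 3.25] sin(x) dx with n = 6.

f(x) = sin(x)
a = 0.25, b = 3.25, n = 6
h = (b - a)/n = 0.500000

Simpson's rule: (h/3)[f(x₀) + 4f(x₁) + 2f(x₂) + ... + f(xₙ)]

x_0 = 0.2500, f(x_0) = 0.247404, coefficient = 1
x_1 = 0.7500, f(x_1) = 0.681639, coefficient = 4
x_2 = 1.2500, f(x_2) = 0.948985, coefficient = 2
x_3 = 1.7500, f(x_3) = 0.983986, coefficient = 4
x_4 = 2.2500, f(x_4) = 0.778073, coefficient = 2
x_5 = 2.7500, f(x_5) = 0.381661, coefficient = 4
x_6 = 3.2500, f(x_6) = -0.108195, coefficient = 1

I ≈ (0.500000/3) × 11.782467 = 1.963745
Exact value: 1.963042
Error: 0.000702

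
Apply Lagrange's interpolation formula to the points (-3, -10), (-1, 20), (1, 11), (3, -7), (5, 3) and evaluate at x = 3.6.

Lagrange interpolation formula:
P(x) = Σ yᵢ × Lᵢ(x)
where Lᵢ(x) = Π_{j≠i} (x - xⱼ)/(xᵢ - xⱼ)

L_0(3.6) = (3.6 - (-1))/(-3 - (-1)) × (3.6 - 1)/(-3 - 1) × (3.6 - 3)/(-3 - 3) × (3.6 - 5)/(-3 - 5) = -0.026163
L_1(3.6) = (3.6 - (-3))/(-1 - (-3)) × (3.6 - 1)/(-1 - 1) × (3.6 - 3)/(-1 - 3) × (3.6 - 5)/(-1 - 5) = 0.150150
L_2(3.6) = (3.6 - (-3))/(1 - (-3)) × (3.6 - (-1))/(1 - (-1)) × (3.6 - 3)/(1 - 3) × (3.6 - 5)/(1 - 5) = -0.398475
L_3(3.6) = (3.6 - (-3))/(3 - (-3)) × (3.6 - (-1))/(3 - (-1)) × (3.6 - 1)/(3 - 1) × (3.6 - 5)/(3 - 5) = 1.151150
L_4(3.6) = (3.6 - (-3))/(5 - (-3)) × (3.6 - (-1))/(5 - (-1)) × (3.6 - 1)/(5 - 1) × (3.6 - 3)/(5 - 3) = 0.123338

P(3.6) = (-10)×L_0(3.6) + 20×L_1(3.6) + 11×L_2(3.6) + (-7)×L_3(3.6) + 3×L_4(3.6)
P(3.6) = -8.806637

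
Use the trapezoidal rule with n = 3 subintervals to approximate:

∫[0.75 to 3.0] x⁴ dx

f(x) = x⁴
a = 0.75, b = 3.0, n = 3
h = (b - a)/n = 0.750000

Trapezoidal rule: (h/2)[f(x₀) + 2f(x₁) + 2f(x₂) + ... + f(xₙ)]

x_0 = 0.7500, f(x_0) = 0.316406, coefficient = 1
x_1 = 1.5000, f(x_1) = 5.062500, coefficient = 2
x_2 = 2.2500, f(x_2) = 25.628906, coefficient = 2
x_3 = 3.0000, f(x_3) = 81.000000, coefficient = 1

I ≈ (0.750000/2) × 142.699219 = 53.512207
Exact value: 48.552539
Error: 4.959668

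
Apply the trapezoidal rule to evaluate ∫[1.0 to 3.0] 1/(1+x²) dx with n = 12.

f(x) = 1/(1+x²)
a = 1.0, b = 3.0, n = 12
h = (b - a)/n = 0.166667

Trapezoidal rule: (h/2)[f(x₀) + 2f(x₁) + 2f(x₂) + ... + f(xₙ)]

x_0 = 1.0000, f(x_0) = 0.500000, coefficient = 1
x_1 = 1.1667, f(x_1) = 0.423529, coefficient = 2
x_2 = 1.3333, f(x_2) = 0.360000, coefficient = 2
x_3 = 1.5000, f(x_3) = 0.307692, coefficient = 2
x_4 = 1.6667, f(x_4) = 0.264706, coefficient = 2
x_5 = 1.8333, f(x_5) = 0.229299, coefficient = 2
x_6 = 2.0000, f(x_6) = 0.200000, coefficient = 2
x_7 = 2.1667, f(x_7) = 0.175610, coefficient = 2
x_8 = 2.3333, f(x_8) = 0.155172, coefficient = 2
x_9 = 2.5000, f(x_9) = 0.137931, coefficient = 2
x_10 = 2.6667, f(x_10) = 0.123288, coefficient = 2
x_11 = 2.8333, f(x_11) = 0.110769, coefficient = 2
x_12 = 3.0000, f(x_12) = 0.100000, coefficient = 1

I ≈ (0.166667/2) × 5.575994 = 0.464666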